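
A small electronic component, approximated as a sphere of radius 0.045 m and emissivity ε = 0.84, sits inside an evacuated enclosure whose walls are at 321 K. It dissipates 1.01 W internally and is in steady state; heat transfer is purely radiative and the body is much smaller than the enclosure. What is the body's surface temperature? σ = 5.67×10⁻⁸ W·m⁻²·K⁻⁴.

For a small grey body in a large enclosure, net radiated power = εσA(T⁴ − T_w⁴).
Steady state: P = εσA(T⁴ − T_w⁴) with A = 4πr² = 0.02545 m².
T⁴ = P/(εσA) + T_w⁴ = 1.01/(0.84·5.67×10⁻⁸·0.02545) + (321)⁴
    = 8.333×10⁸ + 1.062×10¹⁰ = 1.145×10¹⁰ K⁴.

T ≈ 327 K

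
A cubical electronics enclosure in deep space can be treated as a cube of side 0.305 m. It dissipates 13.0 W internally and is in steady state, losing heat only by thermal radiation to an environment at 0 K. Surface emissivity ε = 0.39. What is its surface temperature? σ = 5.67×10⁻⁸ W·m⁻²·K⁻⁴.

Steady state: internal power = radiated power, P = εσA T⁴.
Radiating area A = 6L² = 0.5582 m².
T⁴ = P/(εσA) = 13.0/(0.39·5.67×10⁻⁸·0.5582) = 1.053×10⁹ K⁴.
T = (1.053×10⁹)^(1/4).

T ≈ 180 K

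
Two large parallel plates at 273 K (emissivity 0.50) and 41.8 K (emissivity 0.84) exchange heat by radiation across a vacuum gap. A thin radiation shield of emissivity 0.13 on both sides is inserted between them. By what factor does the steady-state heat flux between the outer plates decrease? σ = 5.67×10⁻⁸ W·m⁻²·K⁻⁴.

factor ≈ 7.57

Without shield: q₀ = σΔ(T⁴)/(1/ε₁+1/ε₂−1) with denominator 2.190.
With shield the two gaps are in series; the resistances add: (1/ε₁+1/ε_s−1)+(1/ε_s+1/ε₂−1) = 8.692+7.883 = 16.58.
Heat-flux ratio q₀/q = 16.58/2.190.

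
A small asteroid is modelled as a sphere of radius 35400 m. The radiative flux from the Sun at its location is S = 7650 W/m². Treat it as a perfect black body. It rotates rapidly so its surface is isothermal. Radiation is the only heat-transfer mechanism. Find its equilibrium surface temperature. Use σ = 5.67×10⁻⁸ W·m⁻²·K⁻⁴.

At equilibrium, absorbed power = emitted power.
Absorbing cross-section = πr² = 3.937×10⁹ m²; emitting surface = 4πr² = 1.575×10¹⁰ m² (ratio 4).
S·A_cross = εσ·A_surf·T⁴  ⇒  T⁴ = S/(4σ).
T⁴ = 1.00·7650/(4·5.67×10⁻⁸) = 3.373×10¹⁰ K⁴.
T = (3.373×10¹⁰)^(1/4).

T ≈ 429 K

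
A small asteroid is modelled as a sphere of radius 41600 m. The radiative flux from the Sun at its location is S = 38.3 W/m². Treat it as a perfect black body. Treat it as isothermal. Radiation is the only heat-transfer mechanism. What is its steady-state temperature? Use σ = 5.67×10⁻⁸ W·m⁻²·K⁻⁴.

T ≈ 114 K

At equilibrium, absorbed power = emitted power.
Absorbing cross-section = πr² = 5.437×10⁹ m²; emitting surface = 4πr² = 2.175×10¹⁰ m² (ratio 4).
S·A_cross = εσ·A_surf·T⁴  ⇒  T⁴ = S/(4σ).
T⁴ = 1.00·38.3/(4·5.67×10⁻⁸) = 1.689×10⁸ K⁴.
T = (1.689×10⁸)^(1/4).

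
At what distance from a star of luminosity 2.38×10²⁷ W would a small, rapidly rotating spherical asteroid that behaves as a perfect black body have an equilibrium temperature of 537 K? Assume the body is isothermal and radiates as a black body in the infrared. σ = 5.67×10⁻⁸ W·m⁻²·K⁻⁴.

d ≈ 1.00×10¹¹ m

For an isothermal black-emitting sphere, (1−a)S·πr² = σ·4πr²·T⁴ ⇒ S = 4σT⁴/(1−a).
S = 4·5.67×10⁻⁸·(537)⁴/1.00 = 18860 W/m².
Flux falls as S = L/(4πd²), so d = √(L/(4πS)) = √(2.38×10²⁷/(4π·18860)).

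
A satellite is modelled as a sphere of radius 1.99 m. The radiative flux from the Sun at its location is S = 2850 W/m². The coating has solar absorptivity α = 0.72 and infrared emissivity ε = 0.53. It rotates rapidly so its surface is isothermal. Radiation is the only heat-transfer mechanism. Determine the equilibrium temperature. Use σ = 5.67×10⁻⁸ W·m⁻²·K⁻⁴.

At equilibrium, absorbed power = emitted power.
Absorbing cross-section = πr² = 12.44 m²; emitting surface = 4πr² = 49.76 m² (ratio 4).
αS·A_cross = εσ·A_surf·T⁴  ⇒  T⁴ = αS/(ε·4σ).
T⁴ = 0.720·2850/(0.53·4·5.67×10⁻⁸) = 1.707×10¹⁰ K⁴.
T = (1.707×10¹⁰)^(1/4).

T ≈ 361 K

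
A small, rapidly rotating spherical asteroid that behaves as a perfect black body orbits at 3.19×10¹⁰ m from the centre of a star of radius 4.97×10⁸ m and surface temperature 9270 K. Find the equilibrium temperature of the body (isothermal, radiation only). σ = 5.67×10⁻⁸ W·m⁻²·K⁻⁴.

The star's surface emits σT_*⁴; at distance d the flux is S = σT_*⁴(R_*/d)².
S = 5.67×10⁻⁸·(9270)⁴·(4.97×10⁸/3.19×10¹⁰)² = 1.016×10⁵ W/m².
For an isothermal sphere T⁴ = (1−a)S/(4σ) = 4.481×10¹¹ K⁴.

T ≈ 818 K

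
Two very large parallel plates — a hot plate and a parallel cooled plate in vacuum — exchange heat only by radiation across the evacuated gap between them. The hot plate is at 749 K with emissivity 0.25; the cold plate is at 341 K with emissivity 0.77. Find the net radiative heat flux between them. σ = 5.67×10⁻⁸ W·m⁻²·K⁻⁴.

q ≈ 3970 W/m²

For two infinite grey parallel plates, q = σ(T₁⁴ − T₂⁴)/(1/ε₁ + 1/ε₂ − 1).
T₁⁴ − T₂⁴ = 3.147×10¹¹ − 1.352×10¹⁰ = 3.012×10¹¹ K⁴.
1/ε₁ + 1/ε₂ − 1 = 4.000 + 1.299 − 1 = 4.299.
q = 5.67×10⁻⁸ × 3.012×10¹¹ / 4.299.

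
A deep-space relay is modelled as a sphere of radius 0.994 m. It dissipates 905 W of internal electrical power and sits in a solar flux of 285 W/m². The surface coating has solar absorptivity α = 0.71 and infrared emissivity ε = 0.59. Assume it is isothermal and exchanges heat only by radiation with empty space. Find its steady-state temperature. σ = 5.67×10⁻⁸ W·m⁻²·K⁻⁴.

At steady state, absorbed solar power + internal power = radiated power.
Absorbed: α·S·A_cross = 0.71·285·3.104 = 628.1 W (cross-section πr²).
Total input = 628.1 + 905 = 1533 W.
Radiated: εσ·A_surf·T⁴ with A_surf = 4πr² = 12.42 m².
T⁴ = 1533/(0.59·5.67×10⁻⁸·12.42) = 3.691×10⁹ K⁴.

T ≈ 246 K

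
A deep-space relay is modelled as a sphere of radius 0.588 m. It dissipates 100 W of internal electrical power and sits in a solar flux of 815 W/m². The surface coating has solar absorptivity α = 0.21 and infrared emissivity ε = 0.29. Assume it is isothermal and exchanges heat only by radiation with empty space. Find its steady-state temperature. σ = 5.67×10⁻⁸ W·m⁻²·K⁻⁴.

T ≈ 252 K

At steady state, absorbed solar power + internal power = radiated power.
Absorbed: α·S·A_cross = 0.21·815·1.086 = 185.9 W (cross-section πr²).
Total input = 185.9 + 100 = 285.9 W.
Radiated: εσ·A_surf·T⁴ with A_surf = 4πr² = 4.345 m².
T⁴ = 285.9/(0.29·5.67×10⁻⁸·4.345) = 4.002×10⁹ K⁴.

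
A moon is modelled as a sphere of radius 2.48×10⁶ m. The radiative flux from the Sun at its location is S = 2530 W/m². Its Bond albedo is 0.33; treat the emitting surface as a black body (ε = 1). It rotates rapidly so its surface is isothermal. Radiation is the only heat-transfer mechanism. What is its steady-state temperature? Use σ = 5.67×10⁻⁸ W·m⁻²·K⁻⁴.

T ≈ 294 K

At equilibrium, absorbed power = emitted power.
Absorbing cross-section = πr² = 1.932×10¹³ m²; emitting surface = 4πr² = 7.729×10¹³ m² (ratio 4).
(1−a)S·A_cross = εσ·A_surf·T⁴  ⇒  T⁴ = (1−a)S/(4σ).
T⁴ = 0.670·2530/(4·5.67×10⁻⁸) = 7.474×10⁹ K⁴.
T = (7.474×10⁹)^(1/4).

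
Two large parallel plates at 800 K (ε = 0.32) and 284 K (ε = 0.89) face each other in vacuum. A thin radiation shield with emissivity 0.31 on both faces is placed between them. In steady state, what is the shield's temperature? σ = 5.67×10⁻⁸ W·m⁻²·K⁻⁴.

T_s ≈ 634 K

In steady state the net flux on the hot side equals that on the cold side.
σ(T₁⁴−T_s⁴)/D₁ = σ(T_s⁴−T₂⁴)/D₂, with D₁ = 1/ε₁+1/ε_s−1 = 5.351, D₂ = 1/ε_s+1/ε₂−1 = 3.349.
Solve for T_s⁴: T_s⁴ = (D₂·T₁⁴ + D₁·T₂⁴)/(D₁+D₂) = 1.617×10¹¹ K⁴.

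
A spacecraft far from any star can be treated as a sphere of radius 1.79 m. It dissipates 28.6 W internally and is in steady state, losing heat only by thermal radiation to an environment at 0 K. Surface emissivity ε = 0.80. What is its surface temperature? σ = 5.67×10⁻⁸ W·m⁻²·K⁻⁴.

Steady state: internal power = radiated power, P = εσA T⁴.
Radiating area A = 4πr² = 40.26 m².
T⁴ = P/(εσA) = 28.6/(0.80·5.67×10⁻⁸·40.26) = 1.566×10⁷ K⁴.
T = (1.566×10⁷)^(1/4).

T ≈ 62.9 K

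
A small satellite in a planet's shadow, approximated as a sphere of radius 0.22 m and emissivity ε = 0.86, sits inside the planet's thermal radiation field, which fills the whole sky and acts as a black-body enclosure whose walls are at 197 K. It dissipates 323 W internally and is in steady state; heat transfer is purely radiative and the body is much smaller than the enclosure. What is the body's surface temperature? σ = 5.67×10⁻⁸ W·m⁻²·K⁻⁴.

For a small grey body in a large enclosure, net radiated power = εσA(T⁴ − T_w⁴).
Steady state: P = εσA(T⁴ − T_w⁴) with A = 4πr² = 0.6082 m².
T⁴ = P/(εσA) + T_w⁴ = 323/(0.86·5.67×10⁻⁸·0.6082) + (197)⁴
    = 1.089×10¹⁰ + 1.506×10⁹ = 1.240×10¹⁰ K⁴.

T ≈ 334 K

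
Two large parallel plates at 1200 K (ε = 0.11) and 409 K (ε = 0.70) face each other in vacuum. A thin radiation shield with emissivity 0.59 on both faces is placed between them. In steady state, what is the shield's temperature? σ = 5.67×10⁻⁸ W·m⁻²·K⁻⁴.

In steady state the net flux on the hot side equals that on the cold side.
σ(T₁⁴−T_s⁴)/D₁ = σ(T_s⁴−T₂⁴)/D₂, with D₁ = 1/ε₁+1/ε_s−1 = 9.786, D₂ = 1/ε_s+1/ε₂−1 = 2.123.
Solve for T_s⁴: T_s⁴ = (D₂·T₁⁴ + D₁·T₂⁴)/(D₁+D₂) = 3.927×10¹¹ K⁴.

T_s ≈ 792 K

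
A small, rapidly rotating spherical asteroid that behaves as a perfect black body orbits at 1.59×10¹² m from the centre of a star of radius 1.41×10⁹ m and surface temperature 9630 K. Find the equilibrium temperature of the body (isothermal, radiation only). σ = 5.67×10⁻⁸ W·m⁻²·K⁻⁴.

The star's surface emits σT_*⁴; at distance d the flux is S = σT_*⁴(R_*/d)².
S = 5.67×10⁻⁸·(9630)⁴·(1.41×10⁹/1.59×10¹²)² = 383.5 W/m².
For an isothermal sphere T⁴ = (1−a)S/(4σ) = 1.691×10⁹ K⁴.

T ≈ 203 K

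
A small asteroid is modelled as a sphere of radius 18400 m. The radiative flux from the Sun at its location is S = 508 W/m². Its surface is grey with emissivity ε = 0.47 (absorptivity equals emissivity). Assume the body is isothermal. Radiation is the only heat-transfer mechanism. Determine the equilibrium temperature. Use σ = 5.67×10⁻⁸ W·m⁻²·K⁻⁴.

T ≈ 218 K

At equilibrium, absorbed power = emitted power.
Absorbing cross-section = πr² = 1.064×10⁹ m²; emitting surface = 4πr² = 4.254×10⁹ m² (ratio 4).
εS·A_cross = εσ·A_surf·T⁴  ⇒  T⁴ = S/(4σ)   (ε cancels).
T⁴ = 508/(4·5.67×10⁻⁸) = 2.240×10⁹ K⁴.
T = (2.240×10⁹)^(1/4).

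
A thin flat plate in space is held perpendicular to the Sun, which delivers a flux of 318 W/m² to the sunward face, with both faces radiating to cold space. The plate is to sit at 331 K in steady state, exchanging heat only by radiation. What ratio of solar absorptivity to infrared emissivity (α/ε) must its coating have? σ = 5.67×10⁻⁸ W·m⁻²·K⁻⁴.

Balance: αS·A = εσ·2A·T⁴ ⇒ α/ε = 2σT⁴/S.
α/ε = 2·5.67×10⁻⁸·(331)⁴/318 = 2·5.67×10⁻⁸·1.200×10¹⁰/318.

α/ε ≈ 4.28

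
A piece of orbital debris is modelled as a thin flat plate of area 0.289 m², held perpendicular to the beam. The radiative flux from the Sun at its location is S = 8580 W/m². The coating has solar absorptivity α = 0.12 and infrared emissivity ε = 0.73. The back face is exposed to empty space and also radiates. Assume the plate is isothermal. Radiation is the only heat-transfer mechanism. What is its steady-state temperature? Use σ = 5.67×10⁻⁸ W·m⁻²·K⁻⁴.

T ≈ 334 K

At equilibrium, absorbed power = emitted power.
Absorbing cross-section = A = 0.2890 m²; emitting surface = 2A = 0.5780 m² (ratio 2).
αS·A_cross = εσ·A_surf·T⁴  ⇒  T⁴ = αS/(ε·2σ).
T⁴ = 0.120·8580/(0.73·2·5.67×10⁻⁸) = 1.244×10¹⁰ K⁴.
T = (1.244×10¹⁰)^(1/4).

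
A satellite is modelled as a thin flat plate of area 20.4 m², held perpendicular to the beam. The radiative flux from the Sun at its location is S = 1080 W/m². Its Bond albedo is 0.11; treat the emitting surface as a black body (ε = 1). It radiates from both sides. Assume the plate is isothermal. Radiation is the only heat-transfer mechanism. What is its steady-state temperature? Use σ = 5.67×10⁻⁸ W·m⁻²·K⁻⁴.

At equilibrium, absorbed power = emitted power.
Absorbing cross-section = A = 20.40 m²; emitting surface = 2A = 40.80 m² (ratio 2).
(1−a)S·A_cross = εσ·A_surf·T⁴  ⇒  T⁴ = (1−a)S/(2σ).
T⁴ = 0.890·1080/(2·5.67×10⁻⁸) = 8.476×10⁹ K⁴.
T = (8.476×10⁹)^(1/4).

T ≈ 303 K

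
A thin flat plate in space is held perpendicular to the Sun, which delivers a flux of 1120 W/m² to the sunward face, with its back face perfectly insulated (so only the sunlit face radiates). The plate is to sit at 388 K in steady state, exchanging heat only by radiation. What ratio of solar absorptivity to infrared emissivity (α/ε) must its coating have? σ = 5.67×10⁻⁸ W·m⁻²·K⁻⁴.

α/ε ≈ 1.15

Balance: αS·A = εσ·1A·T⁴ ⇒ α/ε = σT⁴/S.
α/ε = 5.67×10⁻⁸·(388)⁴/1120 = 5.67×10⁻⁸·2.266×10¹⁰/1120.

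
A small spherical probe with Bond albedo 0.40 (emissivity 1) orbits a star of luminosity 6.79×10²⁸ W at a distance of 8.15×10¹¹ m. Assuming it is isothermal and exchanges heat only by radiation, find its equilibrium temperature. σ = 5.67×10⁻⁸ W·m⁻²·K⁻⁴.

First find the stellar flux at distance d: S = L/(4πd²) = 6.79×10²⁸/(4π·(8.15×10¹¹)²) = 8135 W/m².
For an isothermal sphere, absorbed (1−a)S·πr² = emitted σ·4πr²·T⁴, so T⁴ = (1−a)S/(4σ).
T⁴ = 0.600·8135/(4·5.67×10⁻⁸) = 2.152×10¹⁰ K⁴.

T ≈ 383 K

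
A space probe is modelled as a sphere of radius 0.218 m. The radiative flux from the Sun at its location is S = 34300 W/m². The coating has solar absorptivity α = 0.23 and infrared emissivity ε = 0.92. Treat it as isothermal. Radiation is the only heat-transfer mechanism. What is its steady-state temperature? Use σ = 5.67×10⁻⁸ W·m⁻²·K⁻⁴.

T ≈ 441 K

At equilibrium, absorbed power = emitted power.
Absorbing cross-section = πr² = 0.1493 m²; emitting surface = 4πr² = 0.5972 m² (ratio 4).
αS·A_cross = εσ·A_surf·T⁴  ⇒  T⁴ = αS/(ε·4σ).
T⁴ = 0.230·34300/(0.92·4·5.67×10⁻⁸) = 3.781×10¹⁰ K⁴.
T = (3.781×10¹⁰)^(1/4).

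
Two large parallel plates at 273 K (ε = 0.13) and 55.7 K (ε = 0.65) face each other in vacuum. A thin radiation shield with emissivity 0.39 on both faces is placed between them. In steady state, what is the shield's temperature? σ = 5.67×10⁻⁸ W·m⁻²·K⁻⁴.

In steady state the net flux on the hot side equals that on the cold side.
σ(T₁⁴−T_s⁴)/D₁ = σ(T_s⁴−T₂⁴)/D₂, with D₁ = 1/ε₁+1/ε_s−1 = 9.256, D₂ = 1/ε_s+1/ε₂−1 = 3.103.
Solve for T_s⁴: T_s⁴ = (D₂·T₁⁴ + D₁·T₂⁴)/(D₁+D₂) = 1.402×10⁹ K⁴.

T_s ≈ 193 K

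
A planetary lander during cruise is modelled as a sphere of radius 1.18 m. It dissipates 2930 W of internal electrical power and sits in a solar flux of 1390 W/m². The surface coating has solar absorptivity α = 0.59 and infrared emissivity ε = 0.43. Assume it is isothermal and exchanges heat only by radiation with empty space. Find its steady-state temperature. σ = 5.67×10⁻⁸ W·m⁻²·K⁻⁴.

T ≈ 352 K

At steady state, absorbed solar power + internal power = radiated power.
Absorbed: α·S·A_cross = 0.59·1390·4.374 = 3587 W (cross-section πr²).
Total input = 3587 + 2930 = 6517 W.
Radiated: εσ·A_surf·T⁴ with A_surf = 4πr² = 17.50 m².
T⁴ = 6517/(0.43·5.67×10⁻⁸·17.50) = 1.528×10¹⁰ K⁴.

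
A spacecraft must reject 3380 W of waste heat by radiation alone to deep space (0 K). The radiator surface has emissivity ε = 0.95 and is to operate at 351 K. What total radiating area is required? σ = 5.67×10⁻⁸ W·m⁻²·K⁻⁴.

P = εσA T⁴ ⇒ A = P/(εσT⁴).
T⁴ = 1.518×10¹⁰ K⁴.
A = 3380/(0.95 × 5.67×10⁻⁸ × 1.518×10¹⁰).

A ≈ 4.13 m²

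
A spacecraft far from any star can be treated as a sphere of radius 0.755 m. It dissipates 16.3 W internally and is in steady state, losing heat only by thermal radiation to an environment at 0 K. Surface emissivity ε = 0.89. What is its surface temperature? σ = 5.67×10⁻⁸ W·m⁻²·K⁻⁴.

T ≈ 81.9 K

Steady state: internal power = radiated power, P = εσA T⁴.
Radiating area A = 4πr² = 7.163 m².
T⁴ = P/(εσA) = 16.3/(0.89·5.67×10⁻⁸·7.163) = 4.509×10⁷ K⁴.
T = (4.509×10⁷)^(1/4).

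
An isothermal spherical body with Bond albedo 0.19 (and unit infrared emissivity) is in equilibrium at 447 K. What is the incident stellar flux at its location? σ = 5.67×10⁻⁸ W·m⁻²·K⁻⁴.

S ≈ 11200 W/m²

(1−a)S·πr² = σ·4πr²·T⁴ ⇒ S = 4σT⁴/(1−a).
S = 4·5.67×10⁻⁸·3.992×10¹⁰/0.810.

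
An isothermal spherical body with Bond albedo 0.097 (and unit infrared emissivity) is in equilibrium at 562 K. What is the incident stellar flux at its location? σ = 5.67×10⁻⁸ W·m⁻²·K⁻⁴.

(1−a)S·πr² = σ·4πr²·T⁴ ⇒ S = 4σT⁴/(1−a).
S = 4·5.67×10⁻⁸·9.976×10¹⁰/0.903.

S ≈ 25100 W/m²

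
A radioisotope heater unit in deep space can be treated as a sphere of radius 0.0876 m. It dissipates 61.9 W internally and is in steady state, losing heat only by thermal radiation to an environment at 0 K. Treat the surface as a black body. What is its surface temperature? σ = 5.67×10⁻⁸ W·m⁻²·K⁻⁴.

Steady state: internal power = radiated power, P = εσA T⁴.
Radiating area A = 4πr² = 0.09643 m².
T⁴ = P/(εσA) = 61.9/(1.0·5.67×10⁻⁸·0.09643) = 1.132×10¹⁰ K⁴.
T = (1.132×10¹⁰)^(1/4).

T ≈ 326 K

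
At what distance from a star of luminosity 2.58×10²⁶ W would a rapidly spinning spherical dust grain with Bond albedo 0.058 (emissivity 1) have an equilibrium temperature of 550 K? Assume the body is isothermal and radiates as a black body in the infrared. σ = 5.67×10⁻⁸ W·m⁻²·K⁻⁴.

d ≈ 3.05×10¹⁰ m

For an isothermal black-emitting sphere, (1−a)S·πr² = σ·4πr²·T⁴ ⇒ S = 4σT⁴/(1−a).
S = 4·5.67×10⁻⁸·(550)⁴/0.942 = 22030 W/m².
Flux falls as S = L/(4πd²), so d = √(L/(4πS)) = √(2.58×10²⁶/(4π·22030)).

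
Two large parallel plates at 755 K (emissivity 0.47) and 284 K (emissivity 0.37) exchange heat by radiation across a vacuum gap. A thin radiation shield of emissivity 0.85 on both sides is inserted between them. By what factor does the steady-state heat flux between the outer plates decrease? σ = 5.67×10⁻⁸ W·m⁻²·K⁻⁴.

Without shield: q₀ = σΔ(T⁴)/(1/ε₁+1/ε₂−1) with denominator 3.830.
With shield the two gaps are in series; the resistances add: (1/ε₁+1/ε_s−1)+(1/ε_s+1/ε₂−1) = 2.304+2.879 = 5.183.
Heat-flux ratio q₀/q = 5.183/3.830.

factor ≈ 1.35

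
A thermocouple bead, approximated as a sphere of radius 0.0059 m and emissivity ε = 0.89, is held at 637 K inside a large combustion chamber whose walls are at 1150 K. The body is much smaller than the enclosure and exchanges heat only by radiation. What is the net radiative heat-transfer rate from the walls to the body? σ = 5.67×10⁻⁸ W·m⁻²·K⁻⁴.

For a small grey body in a large enclosure: P_net = εσA(T_body⁴ − T_wall⁴).
A = 4πr² = 4.374×10⁻⁴ m²; T_body⁴ − T_wall⁴ = 1.646×10¹¹ − 1.749×10¹² = -1.584×10¹² K⁴.
|P_net| = 0.89·5.67×10⁻⁸·4.374×10⁻⁴·1.584×10¹².

P_net ≈ 35.0 W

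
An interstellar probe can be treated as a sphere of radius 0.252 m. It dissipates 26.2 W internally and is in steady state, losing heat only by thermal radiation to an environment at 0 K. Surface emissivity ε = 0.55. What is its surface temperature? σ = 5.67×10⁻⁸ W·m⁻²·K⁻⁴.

T ≈ 180 K

Steady state: internal power = radiated power, P = εσA T⁴.
Radiating area A = 4πr² = 0.7980 m².
T⁴ = P/(εσA) = 26.2/(0.55·5.67×10⁻⁸·0.7980) = 1.053×10⁹ K⁴.
T = (1.053×10⁹)^(1/4).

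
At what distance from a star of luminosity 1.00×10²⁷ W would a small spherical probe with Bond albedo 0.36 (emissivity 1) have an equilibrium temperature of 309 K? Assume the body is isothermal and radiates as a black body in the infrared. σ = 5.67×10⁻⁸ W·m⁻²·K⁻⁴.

For an isothermal black-emitting sphere, (1−a)S·πr² = σ·4πr²·T⁴ ⇒ S = 4σT⁴/(1−a).
S = 4·5.67×10⁻⁸·(309)⁴/0.640 = 3231 W/m².
Flux falls as S = L/(4πd²), so d = √(L/(4πS)) = √(1.00×10²⁷/(4π·3231)).

d ≈ 1.57×10¹¹ m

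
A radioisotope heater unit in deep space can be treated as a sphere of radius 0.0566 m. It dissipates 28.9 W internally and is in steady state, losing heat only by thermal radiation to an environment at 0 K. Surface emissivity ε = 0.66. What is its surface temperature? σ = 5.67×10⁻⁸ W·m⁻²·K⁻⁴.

T ≈ 372 K

Steady state: internal power = radiated power, P = εσA T⁴.
Radiating area A = 4πr² = 0.04026 m².
T⁴ = P/(εσA) = 28.9/(0.66·5.67×10⁻⁸·0.04026) = 1.918×10¹⁰ K⁴.
T = (1.918×10¹⁰)^(1/4).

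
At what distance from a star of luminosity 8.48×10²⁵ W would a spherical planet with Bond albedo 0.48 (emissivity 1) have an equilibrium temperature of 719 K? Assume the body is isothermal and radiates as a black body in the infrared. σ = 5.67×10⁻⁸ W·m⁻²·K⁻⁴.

d ≈ 7.61×10⁹ m

For an isothermal black-emitting sphere, (1−a)S·πr² = σ·4πr²·T⁴ ⇒ S = 4σT⁴/(1−a).
S = 4·5.67×10⁻⁸·(719)⁴/0.520 = 1.166×10⁵ W/m².
Flux falls as S = L/(4πd²), so d = √(L/(4πS)) = √(8.48×10²⁵/(4π·1.166×10⁵)).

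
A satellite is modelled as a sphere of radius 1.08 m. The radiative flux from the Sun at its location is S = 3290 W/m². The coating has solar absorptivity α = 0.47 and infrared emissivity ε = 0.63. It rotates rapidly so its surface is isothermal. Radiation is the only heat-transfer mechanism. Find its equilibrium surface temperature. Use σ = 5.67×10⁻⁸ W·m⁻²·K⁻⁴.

T ≈ 323 K

At equilibrium, absorbed power = emitted power.
Absorbing cross-section = πr² = 3.664 m²; emitting surface = 4πr² = 14.66 m² (ratio 4).
αS·A_cross = εσ·A_surf·T⁴  ⇒  T⁴ = αS/(ε·4σ).
T⁴ = 0.470·3290/(0.63·4·5.67×10⁻⁸) = 1.082×10¹⁰ K⁴.
T = (1.082×10¹⁰)^(1/4).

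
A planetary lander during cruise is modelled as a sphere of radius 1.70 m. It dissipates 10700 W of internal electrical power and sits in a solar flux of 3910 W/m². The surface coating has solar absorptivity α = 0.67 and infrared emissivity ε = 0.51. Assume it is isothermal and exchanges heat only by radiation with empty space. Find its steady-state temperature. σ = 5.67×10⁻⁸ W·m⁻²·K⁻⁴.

T ≈ 426 K

At steady state, absorbed solar power + internal power = radiated power.
Absorbed: α·S·A_cross = 0.67·3910·9.079 = 23780 W (cross-section πr²).
Total input = 23780 + 10700 = 34480 W.
Radiated: εσ·A_surf·T⁴ with A_surf = 4πr² = 36.32 m².
T⁴ = 34480/(0.51·5.67×10⁻⁸·36.32) = 3.284×10¹⁰ K⁴.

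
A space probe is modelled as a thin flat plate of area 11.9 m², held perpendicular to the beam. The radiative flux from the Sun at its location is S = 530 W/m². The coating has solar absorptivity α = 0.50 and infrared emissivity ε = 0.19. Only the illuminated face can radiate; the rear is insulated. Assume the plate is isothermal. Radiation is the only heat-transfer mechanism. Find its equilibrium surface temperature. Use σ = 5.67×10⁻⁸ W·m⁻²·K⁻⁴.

T ≈ 396 K

At equilibrium, absorbed power = emitted power.
Absorbing cross-section = A = 11.90 m²; emitting surface = A = 11.90 m² (ratio 1).
αS·A_cross = εσ·A_surf·T⁴  ⇒  T⁴ = αS/(ε·1σ).
T⁴ = 0.500·530/(0.19·1·5.67×10⁻⁸) = 2.460×10¹⁰ K⁴.
T = (2.460×10¹⁰)^(1/4).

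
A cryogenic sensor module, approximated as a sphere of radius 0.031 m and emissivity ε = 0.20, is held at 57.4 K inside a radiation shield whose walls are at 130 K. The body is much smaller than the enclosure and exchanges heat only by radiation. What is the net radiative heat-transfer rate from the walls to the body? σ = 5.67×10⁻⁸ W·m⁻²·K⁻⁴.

For a small grey body in a large enclosure: P_net = εσA(T_body⁴ − T_wall⁴).
A = 4πr² = 0.01208 m²; T_body⁴ − T_wall⁴ = 1.086×10⁷ − 2.856×10⁸ = -2.748×10⁸ K⁴.
|P_net| = 0.20·5.67×10⁻⁸·0.01208·2.748×10⁸.

P_net ≈ 0.0376 W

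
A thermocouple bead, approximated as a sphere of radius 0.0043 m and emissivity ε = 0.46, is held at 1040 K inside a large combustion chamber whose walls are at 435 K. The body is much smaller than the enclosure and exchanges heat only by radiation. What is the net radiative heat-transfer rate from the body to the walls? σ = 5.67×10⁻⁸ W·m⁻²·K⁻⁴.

P_net ≈ 6.87 W

For a small grey body in a large enclosure: P_net = εσA(T_body⁴ − T_wall⁴).
A = 4πr² = 2.324×10⁻⁴ m²; T_body⁴ − T_wall⁴ = 1.170×10¹² − 3.581×10¹⁰ = 1.134×10¹² K⁴.
|P_net| = 0.46·5.67×10⁻⁸·2.324×10⁻⁴·1.134×10¹².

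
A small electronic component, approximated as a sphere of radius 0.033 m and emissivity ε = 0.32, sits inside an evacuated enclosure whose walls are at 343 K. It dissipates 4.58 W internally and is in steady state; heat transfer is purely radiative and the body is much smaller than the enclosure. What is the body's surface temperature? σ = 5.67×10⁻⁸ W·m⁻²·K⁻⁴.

For a small grey body in a large enclosure, net radiated power = εσA(T⁴ − T_w⁴).
Steady state: P = εσA(T⁴ − T_w⁴) with A = 4πr² = 0.01368 m².
T⁴ = P/(εσA) + T_w⁴ = 4.58/(0.32·5.67×10⁻⁸·0.01368) + (343)⁴
    = 1.845×10¹⁰ + 1.384×10¹⁰ = 3.229×10¹⁰ K⁴.

T ≈ 424 K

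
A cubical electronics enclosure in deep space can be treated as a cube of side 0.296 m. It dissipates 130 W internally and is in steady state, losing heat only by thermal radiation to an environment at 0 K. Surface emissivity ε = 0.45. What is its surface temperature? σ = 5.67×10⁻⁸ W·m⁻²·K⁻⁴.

Steady state: internal power = radiated power, P = εσA T⁴.
Radiating area A = 6L² = 0.5257 m².
T⁴ = P/(εσA) = 130/(0.45·5.67×10⁻⁸·0.5257) = 9.692×10⁹ K⁴.
T = (9.692×10⁹)^(1/4).

T ≈ 314 K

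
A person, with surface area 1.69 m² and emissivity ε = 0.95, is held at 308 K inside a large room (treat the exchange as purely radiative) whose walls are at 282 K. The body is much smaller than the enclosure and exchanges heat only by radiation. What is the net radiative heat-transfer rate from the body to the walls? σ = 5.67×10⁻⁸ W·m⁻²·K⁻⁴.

P_net ≈ 244 W

For a small grey body in a large enclosure: P_net = εσA(T_body⁴ − T_wall⁴).
A = 1.69 m²; T_body⁴ − T_wall⁴ = 8.999×10⁹ − 6.324×10⁹ = 2.675×10⁹ K⁴.
|P_net| = 0.95·5.67×10⁻⁸·1.690·2.675×10⁹.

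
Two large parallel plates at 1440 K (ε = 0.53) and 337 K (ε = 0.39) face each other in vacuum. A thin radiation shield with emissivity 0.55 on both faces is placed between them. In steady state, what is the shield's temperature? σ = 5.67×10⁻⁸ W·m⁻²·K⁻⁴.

T_s ≈ 1240 K

In steady state the net flux on the hot side equals that on the cold side.
σ(T₁⁴−T_s⁴)/D₁ = σ(T_s⁴−T₂⁴)/D₂, with D₁ = 1/ε₁+1/ε_s−1 = 2.705, D₂ = 1/ε_s+1/ε₂−1 = 3.382.
Solve for T_s⁴: T_s⁴ = (D₂·T₁⁴ + D₁·T₂⁴)/(D₁+D₂) = 2.395×10¹² K⁴.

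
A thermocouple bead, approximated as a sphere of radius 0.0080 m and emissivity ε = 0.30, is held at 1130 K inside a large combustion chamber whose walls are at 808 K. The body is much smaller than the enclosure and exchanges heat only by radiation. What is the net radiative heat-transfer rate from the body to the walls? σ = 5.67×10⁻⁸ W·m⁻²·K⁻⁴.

P_net ≈ 16.5 W

For a small grey body in a large enclosure: P_net = εσA(T_body⁴ − T_wall⁴).
A = 4πr² = 8.042×10⁻⁴ m²; T_body⁴ − T_wall⁴ = 1.630×10¹² − 4.262×10¹¹ = 1.204×10¹² K⁴.
|P_net| = 0.30·5.67×10⁻⁸·8.042×10⁻⁴·1.204×10¹².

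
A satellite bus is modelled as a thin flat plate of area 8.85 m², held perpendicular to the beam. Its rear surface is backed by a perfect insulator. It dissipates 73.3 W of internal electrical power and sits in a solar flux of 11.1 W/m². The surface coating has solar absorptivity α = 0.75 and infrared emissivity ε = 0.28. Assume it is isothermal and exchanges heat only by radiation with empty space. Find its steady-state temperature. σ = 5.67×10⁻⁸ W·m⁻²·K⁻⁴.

At steady state, absorbed solar power + internal power = radiated power.
Absorbed: α·S·A_cross = 0.75·11.1·8.850 = 73.68 W (cross-section A).
Total input = 73.68 + 73.3 = 147.0 W.
Radiated: εσ·A_surf·T⁴ with A_surf = A = 8.850 m².
T⁴ = 147.0/(0.28·5.67×10⁻⁸·8.850) = 1.046×10⁹ K⁴.

T ≈ 180 K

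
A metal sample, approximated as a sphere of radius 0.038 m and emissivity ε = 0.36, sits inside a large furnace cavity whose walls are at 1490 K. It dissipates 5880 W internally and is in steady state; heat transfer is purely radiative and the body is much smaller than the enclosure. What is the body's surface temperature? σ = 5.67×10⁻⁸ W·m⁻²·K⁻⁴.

T ≈ 2140 K

For a small grey body in a large enclosure, net radiated power = εσA(T⁴ − T_w⁴).
Steady state: P = εσA(T⁴ − T_w⁴) with A = 4πr² = 0.01815 m².
T⁴ = P/(εσA) + T_w⁴ = 5880/(0.36·5.67×10⁻⁸·0.01815) + (1490)⁴
    = 1.588×10¹³ + 4.929×10¹² = 2.080×10¹³ K⁴.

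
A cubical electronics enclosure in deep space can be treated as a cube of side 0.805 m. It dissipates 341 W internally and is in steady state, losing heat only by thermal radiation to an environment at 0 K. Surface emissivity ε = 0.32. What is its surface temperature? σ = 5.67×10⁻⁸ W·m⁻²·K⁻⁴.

T ≈ 264 K

Steady state: internal power = radiated power, P = εσA T⁴.
Radiating area A = 6L² = 3.888 m².
T⁴ = P/(εσA) = 341/(0.32·5.67×10⁻⁸·3.888) = 4.834×10⁹ K⁴.
T = (4.834×10⁹)^(1/4).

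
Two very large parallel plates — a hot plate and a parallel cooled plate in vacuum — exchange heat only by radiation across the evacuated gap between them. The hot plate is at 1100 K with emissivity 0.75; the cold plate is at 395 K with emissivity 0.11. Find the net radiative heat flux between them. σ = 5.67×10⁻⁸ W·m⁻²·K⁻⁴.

For two infinite grey parallel plates, q = σ(T₁⁴ − T₂⁴)/(1/ε₁ + 1/ε₂ − 1).
T₁⁴ − T₂⁴ = 1.464×10¹² − 2.434×10¹⁰ = 1.440×10¹² K⁴.
1/ε₁ + 1/ε₂ − 1 = 1.333 + 9.091 − 1 = 9.424.
q = 5.67×10⁻⁸ × 1.440×10¹² / 9.424.

q ≈ 8660 W/m²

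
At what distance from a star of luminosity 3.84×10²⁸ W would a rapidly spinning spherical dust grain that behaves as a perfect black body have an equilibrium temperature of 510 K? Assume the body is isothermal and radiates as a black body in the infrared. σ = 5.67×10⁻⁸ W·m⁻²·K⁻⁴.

For an isothermal black-emitting sphere, (1−a)S·πr² = σ·4πr²·T⁴ ⇒ S = 4σT⁴/(1−a).
S = 4·5.67×10⁻⁸·(510)⁴/1.00 = 15340 W/m².
Flux falls as S = L/(4πd²), so d = √(L/(4πS)) = √(3.84×10²⁸/(4π·15340)).

d ≈ 4.46×10¹¹ m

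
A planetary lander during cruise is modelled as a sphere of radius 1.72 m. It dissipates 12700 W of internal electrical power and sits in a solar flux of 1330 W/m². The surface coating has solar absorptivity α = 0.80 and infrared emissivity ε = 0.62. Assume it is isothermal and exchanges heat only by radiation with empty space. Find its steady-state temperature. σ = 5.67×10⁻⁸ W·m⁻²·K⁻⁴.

At steady state, absorbed solar power + internal power = radiated power.
Absorbed: α·S·A_cross = 0.80·1330·9.294 = 9889 W (cross-section πr²).
Total input = 9889 + 12700 = 22590 W.
Radiated: εσ·A_surf·T⁴ with A_surf = 4πr² = 37.18 m².
T⁴ = 22590/(0.62·5.67×10⁻⁸·37.18) = 1.728×10¹⁰ K⁴.

T ≈ 363 K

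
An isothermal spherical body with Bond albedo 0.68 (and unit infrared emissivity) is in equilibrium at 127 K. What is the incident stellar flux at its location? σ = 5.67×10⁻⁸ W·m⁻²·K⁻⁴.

S ≈ 184 W/m²

(1−a)S·πr² = σ·4πr²·T⁴ ⇒ S = 4σT⁴/(1−a).
S = 4·5.67×10⁻⁸·2.601×10⁸/0.320.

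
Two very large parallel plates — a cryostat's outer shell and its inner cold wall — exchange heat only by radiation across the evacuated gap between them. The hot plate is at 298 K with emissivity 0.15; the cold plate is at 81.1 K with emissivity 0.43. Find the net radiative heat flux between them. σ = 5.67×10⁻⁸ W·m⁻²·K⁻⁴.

For two infinite grey parallel plates, q = σ(T₁⁴ − T₂⁴)/(1/ε₁ + 1/ε₂ − 1).
T₁⁴ − T₂⁴ = 7.886×10⁹ − 4.326×10⁷ = 7.843×10⁹ K⁴.
1/ε₁ + 1/ε₂ − 1 = 6.667 + 2.326 − 1 = 7.992.
q = 5.67×10⁻⁸ × 7.843×10⁹ / 7.992.

q ≈ 55.6 W/m²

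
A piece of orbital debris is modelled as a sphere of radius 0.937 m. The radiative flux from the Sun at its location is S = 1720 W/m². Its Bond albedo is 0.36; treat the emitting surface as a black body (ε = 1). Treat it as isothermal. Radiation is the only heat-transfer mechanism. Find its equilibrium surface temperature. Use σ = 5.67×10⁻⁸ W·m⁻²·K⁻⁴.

T ≈ 264 K

At equilibrium, absorbed power = emitted power.
Absorbing cross-section = πr² = 2.758 m²; emitting surface = 4πr² = 11.03 m² (ratio 4).
(1−a)S·A_cross = εσ·A_surf·T⁴  ⇒  T⁴ = (1−a)S/(4σ).
T⁴ = 0.640·1720/(4·5.67×10⁻⁸) = 4.854×10⁹ K⁴.
T = (4.854×10⁹)^(1/4).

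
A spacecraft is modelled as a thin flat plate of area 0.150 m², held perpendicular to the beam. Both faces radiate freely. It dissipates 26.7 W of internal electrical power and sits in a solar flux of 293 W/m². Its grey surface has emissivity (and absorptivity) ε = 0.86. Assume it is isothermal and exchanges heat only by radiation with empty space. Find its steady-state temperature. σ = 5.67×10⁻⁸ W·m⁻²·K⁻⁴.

T ≈ 258 K

At steady state, absorbed solar power + internal power = radiated power.
Absorbed: α·S·A_cross = 0.86·293·0.1500 = 37.80 W (cross-section A).
Total input = 37.80 + 26.7 = 64.50 W.
Radiated: εσ·A_surf·T⁴ with A_surf = 2A = 0.3000 m².
T⁴ = 64.50/(0.86·5.67×10⁻⁸·0.3000) = 4.409×10⁹ K⁴.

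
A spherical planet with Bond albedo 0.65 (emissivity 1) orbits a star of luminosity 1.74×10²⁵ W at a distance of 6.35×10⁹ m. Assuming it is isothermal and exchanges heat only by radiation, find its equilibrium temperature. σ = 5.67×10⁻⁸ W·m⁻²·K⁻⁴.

T ≈ 480 K

First find the stellar flux at distance d: S = L/(4πd²) = 1.74×10²⁵/(4π·(6.35×10⁹)²) = 34340 W/m².
For an isothermal sphere, absorbed (1−a)S·πr² = emitted σ·4πr²·T⁴, so T⁴ = (1−a)S/(4σ).
T⁴ = 0.350·34340/(4·5.67×10⁻⁸) = 5.299×10¹⁰ K⁴.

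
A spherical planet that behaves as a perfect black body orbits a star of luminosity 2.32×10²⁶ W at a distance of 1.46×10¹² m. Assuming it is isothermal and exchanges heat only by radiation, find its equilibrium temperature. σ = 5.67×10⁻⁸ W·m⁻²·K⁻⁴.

T ≈ 78.6 K

First find the stellar flux at distance d: S = L/(4πd²) = 2.32×10²⁶/(4π·(1.46×10¹²)²) = 8.661 W/m².
For an isothermal sphere, absorbed (1−a)S·πr² = emitted σ·4πr²·T⁴, so T⁴ = (1−a)S/(4σ).
T⁴ = 1.00·8.661/(4·5.67×10⁻⁸) = 3.819×10⁷ K⁴.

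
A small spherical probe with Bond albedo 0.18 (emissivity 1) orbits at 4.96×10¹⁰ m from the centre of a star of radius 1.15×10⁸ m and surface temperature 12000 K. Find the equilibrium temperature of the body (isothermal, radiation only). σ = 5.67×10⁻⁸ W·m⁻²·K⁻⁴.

The star's surface emits σT_*⁴; at distance d the flux is S = σT_*⁴(R_*/d)².
S = 5.67×10⁻⁸·(12000)⁴·(1.15×10⁸/4.96×10¹⁰)² = 6320 W/m².
For an isothermal sphere T⁴ = (1−a)S/(4σ) = 2.285×10¹⁰ K⁴.

T ≈ 389 K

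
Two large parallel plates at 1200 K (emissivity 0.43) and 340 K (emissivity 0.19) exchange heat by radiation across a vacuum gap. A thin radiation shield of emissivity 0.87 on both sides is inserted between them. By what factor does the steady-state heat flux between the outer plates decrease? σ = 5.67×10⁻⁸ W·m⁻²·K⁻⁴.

factor ≈ 1.20

Without shield: q₀ = σΔ(T⁴)/(1/ε₁+1/ε₂−1) with denominator 6.589.
With shield the two gaps are in series; the resistances add: (1/ε₁+1/ε_s−1)+(1/ε_s+1/ε₂−1) = 2.475+5.413 = 7.888.
Heat-flux ratio q₀/q = 7.888/6.589.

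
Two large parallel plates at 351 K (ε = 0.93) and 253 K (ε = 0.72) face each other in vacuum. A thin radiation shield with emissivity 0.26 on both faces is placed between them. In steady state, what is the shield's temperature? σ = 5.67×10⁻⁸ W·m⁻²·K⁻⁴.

In steady state the net flux on the hot side equals that on the cold side.
σ(T₁⁴−T_s⁴)/D₁ = σ(T_s⁴−T₂⁴)/D₂, with D₁ = 1/ε₁+1/ε_s−1 = 3.921, D₂ = 1/ε_s+1/ε₂−1 = 4.235.
Solve for T_s⁴: T_s⁴ = (D₂·T₁⁴ + D₁·T₂⁴)/(D₁+D₂) = 9.851×10⁹ K⁴.

T_s ≈ 315 K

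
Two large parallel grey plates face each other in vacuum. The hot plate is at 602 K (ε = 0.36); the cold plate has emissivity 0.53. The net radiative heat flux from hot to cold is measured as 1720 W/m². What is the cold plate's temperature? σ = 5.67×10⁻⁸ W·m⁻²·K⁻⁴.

T₂ ≈ 377 K

q = σ(T₁⁴ − T₂⁴)/(1/ε₁ + 1/ε₂ − 1); denominator = 3.665.
T₂⁴ = T₁⁴ − q·(1/ε₁+1/ε₂−1)/σ = 1.313×10¹¹ − 1720·3.665/5.67×10⁻⁸
    = 2.017×10¹⁰ K⁴.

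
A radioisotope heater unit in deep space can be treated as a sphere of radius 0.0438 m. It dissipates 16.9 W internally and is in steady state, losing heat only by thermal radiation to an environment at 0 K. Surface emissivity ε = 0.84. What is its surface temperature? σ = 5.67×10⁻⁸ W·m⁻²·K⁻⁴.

Steady state: internal power = radiated power, P = εσA T⁴.
Radiating area A = 4πr² = 0.02411 m².
T⁴ = P/(εσA) = 16.9/(0.84·5.67×10⁻⁸·0.02411) = 1.472×10¹⁰ K⁴.
T = (1.472×10¹⁰)^(1/4).

T ≈ 348 K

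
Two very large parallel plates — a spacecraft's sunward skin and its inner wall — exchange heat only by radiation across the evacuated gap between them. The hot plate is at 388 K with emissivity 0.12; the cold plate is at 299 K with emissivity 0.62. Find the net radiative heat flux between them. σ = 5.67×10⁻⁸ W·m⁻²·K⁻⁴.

For two infinite grey parallel plates, q = σ(T₁⁴ − T₂⁴)/(1/ε₁ + 1/ε₂ − 1).
T₁⁴ − T₂⁴ = 2.266×10¹⁰ − 7.993×10⁹ = 1.467×10¹⁰ K⁴.
1/ε₁ + 1/ε₂ − 1 = 8.333 + 1.613 − 1 = 8.946.
q = 5.67×10⁻⁸ × 1.467×10¹⁰ / 8.946.

q ≈ 93.0 W/m²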